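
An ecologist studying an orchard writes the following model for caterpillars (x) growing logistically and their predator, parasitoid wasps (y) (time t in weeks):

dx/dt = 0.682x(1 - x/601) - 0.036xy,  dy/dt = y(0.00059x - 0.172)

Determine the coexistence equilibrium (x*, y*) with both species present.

From dy/dt = 0 with y > 0: 0.00059x* = 0.172, so x* = 292.
Substitute into dx/dt = 0: 0.682(1 - 292/601) = 0.036y*.
The bracket is 0.515, giving y* = 0.351/0.036 = 9.76.

x* ≈ 292, y* ≈ 9.76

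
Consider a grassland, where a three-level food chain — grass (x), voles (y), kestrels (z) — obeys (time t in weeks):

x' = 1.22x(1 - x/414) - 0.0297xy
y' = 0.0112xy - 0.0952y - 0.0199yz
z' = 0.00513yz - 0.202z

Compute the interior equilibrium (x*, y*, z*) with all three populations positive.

x* ≈ 17.1, y* ≈ 39.4, z* ≈ 4.87

From dz/dt = 0: 0.00513y* = 0.202, so y* = 39.4.
From dx/dt = 0: 1.22(1 - x*/414) = 0.0297·39.4, giving x* = 414·(1 - 0.959) = 17.1.
From dy/dt = 0: 0.0112·17.1 - 0.0952 = 0.0199z*, so z* = 0.0968/0.0199 = 4.87.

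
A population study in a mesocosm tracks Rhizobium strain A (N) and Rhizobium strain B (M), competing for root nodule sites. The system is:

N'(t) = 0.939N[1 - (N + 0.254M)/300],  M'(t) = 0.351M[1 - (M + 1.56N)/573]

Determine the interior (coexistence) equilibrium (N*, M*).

Setting both brackets to zero gives the nullclines N + 0.254M = 300 and 1.56N + M = 573.
Substituting M = 573 - 1.56N into the first: N(1 - 0.254·1.56) = 300 - 0.254·573.
So N* = 154/0.604 = 256, and then M* = 573 - 1.56·256 = 174.

N* ≈ 256, M* ≈ 174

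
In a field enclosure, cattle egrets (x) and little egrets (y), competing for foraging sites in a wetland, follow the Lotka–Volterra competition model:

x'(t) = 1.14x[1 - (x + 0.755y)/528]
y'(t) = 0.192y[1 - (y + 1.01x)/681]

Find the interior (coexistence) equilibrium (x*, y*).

x* ≈ 58.3, y* ≈ 622

Setting both brackets to zero gives the nullclines x + 0.755y = 528 and 1.01x + y = 681.
Substituting y = 681 - 1.01x into the first: x(1 - 0.755·1.01) = 528 - 0.755·681.
So x* = 13.8/0.237 = 58.3, and then y* = 681 - 1.01·58.3 = 622.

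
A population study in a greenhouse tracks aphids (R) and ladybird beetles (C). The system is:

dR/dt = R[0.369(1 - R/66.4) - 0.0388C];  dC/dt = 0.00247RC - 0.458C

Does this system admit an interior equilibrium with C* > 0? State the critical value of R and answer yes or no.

Threshold R = 185; K < 185, so no, the predator goes extinct.

The predator equation gives dC/dt > 0 only when R > 0.458/0.00247 = 185.
Without the predator, R → K = 66.4. Since 66.4 < 185, the predator cannot invade.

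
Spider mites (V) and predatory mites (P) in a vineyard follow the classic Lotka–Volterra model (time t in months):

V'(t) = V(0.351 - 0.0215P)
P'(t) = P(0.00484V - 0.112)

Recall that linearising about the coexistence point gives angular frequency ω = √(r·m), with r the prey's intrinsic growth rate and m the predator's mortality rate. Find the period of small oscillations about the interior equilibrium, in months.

Here r = 0.351 and m = 0.112, so r·m = 0.0393.
ω = √0.0393 = 0.198 per month, hence T = 2π/ω ≈ 31.7 months.

T ≈ 31.7 months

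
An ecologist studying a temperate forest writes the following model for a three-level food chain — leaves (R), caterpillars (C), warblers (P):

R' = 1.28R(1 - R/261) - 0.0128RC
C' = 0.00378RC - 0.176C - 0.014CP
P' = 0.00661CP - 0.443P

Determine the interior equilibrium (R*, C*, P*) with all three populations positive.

R* ≈ 86.1, C* ≈ 67, P* ≈ 10.7

From dP/dt = 0: 0.00661C* = 0.443, so C* = 67.
From dR/dt = 0: 1.28(1 - R*/261) = 0.0128·67, giving R* = 261·(1 - 0.67) = 86.1.
From dC/dt = 0: 0.00378·86.1 - 0.176 = 0.014P*, so P* = 0.149/0.014 = 10.7.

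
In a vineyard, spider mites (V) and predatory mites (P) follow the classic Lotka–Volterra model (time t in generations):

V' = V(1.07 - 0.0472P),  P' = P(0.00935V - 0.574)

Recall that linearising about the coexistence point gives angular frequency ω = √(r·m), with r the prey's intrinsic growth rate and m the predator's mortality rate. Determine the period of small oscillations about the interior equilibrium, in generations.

Here r = 1.07 and m = 0.574, so r·m = 0.614.
ω = √0.614 = 0.784 per generation, hence T = 2π/ω ≈ 8.02 generations.

T ≈ 8.02 generations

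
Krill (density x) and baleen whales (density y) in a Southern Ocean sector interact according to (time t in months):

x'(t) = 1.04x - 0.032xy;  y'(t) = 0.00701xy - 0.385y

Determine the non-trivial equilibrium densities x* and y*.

Set dy/dt = 0 with y > 0: 0.00701x - 0.385 = 0, so x* = 0.385/0.00701 = 54.9.
Set dx/dt = 0 with x > 0: 1.04 - 0.032y = 0, so y* = 1.04/0.032 = 32.5.

x* ≈ 54.9, y* ≈ 32.5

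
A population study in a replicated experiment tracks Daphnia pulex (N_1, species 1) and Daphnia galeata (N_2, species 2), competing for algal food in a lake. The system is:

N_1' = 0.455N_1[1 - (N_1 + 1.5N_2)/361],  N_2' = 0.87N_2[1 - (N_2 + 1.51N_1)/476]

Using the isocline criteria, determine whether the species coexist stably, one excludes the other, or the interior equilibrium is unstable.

Compare the nullcline intercepts: K1/α12 = 361/1.5 = 241 < K2 = 476; K2/α21 = 476/1.51 = 315 < K1 = 361.
Since both are reversed, neither can invade when rare; the interior point is a saddle.

unstable coexistence (outcome depends on initial conditions)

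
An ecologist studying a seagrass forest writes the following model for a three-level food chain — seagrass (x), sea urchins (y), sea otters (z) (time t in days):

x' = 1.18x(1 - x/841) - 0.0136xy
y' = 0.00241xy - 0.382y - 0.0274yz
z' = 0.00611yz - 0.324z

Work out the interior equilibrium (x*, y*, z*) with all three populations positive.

x* ≈ 327, y* ≈ 53, z* ≈ 14.8

From dz/dt = 0: 0.00611y* = 0.324, so y* = 53.
From dx/dt = 0: 1.18(1 - x*/841) = 0.0136·53, giving x* = 841·(1 - 0.611) = 327.
From dy/dt = 0: 0.00241·327 - 0.382 = 0.0274z*, so z* = 0.406/0.0274 = 14.8.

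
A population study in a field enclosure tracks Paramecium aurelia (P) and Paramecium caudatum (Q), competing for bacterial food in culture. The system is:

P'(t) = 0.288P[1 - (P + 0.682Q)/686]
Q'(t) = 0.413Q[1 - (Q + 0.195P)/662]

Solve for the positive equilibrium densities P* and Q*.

P* ≈ 270, Q* ≈ 609

Setting both brackets to zero gives the nullclines P + 0.682Q = 686 and 0.195P + Q = 662.
Substituting Q = 662 - 0.195P into the first: P(1 - 0.682·0.195) = 686 - 0.682·662.
So P* = 235/0.867 = 270, and then Q* = 662 - 0.195·270 = 609.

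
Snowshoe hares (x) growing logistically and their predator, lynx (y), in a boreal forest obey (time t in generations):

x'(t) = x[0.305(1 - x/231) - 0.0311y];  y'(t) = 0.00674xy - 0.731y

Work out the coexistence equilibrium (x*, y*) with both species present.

From dy/dt = 0 with y > 0: 0.00674x* = 0.731, so x* = 108.
Substitute into dx/dt = 0: 0.305(1 - 108/231) = 0.0311y*.
The bracket is 0.53, giving y* = 0.162/0.0311 = 5.2.

x* ≈ 108, y* ≈ 5.2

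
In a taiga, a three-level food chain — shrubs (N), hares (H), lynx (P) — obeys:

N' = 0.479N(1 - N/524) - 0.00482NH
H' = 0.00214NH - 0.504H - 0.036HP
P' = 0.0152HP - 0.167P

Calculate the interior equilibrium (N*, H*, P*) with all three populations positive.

From dP/dt = 0: 0.0152H* = 0.167, so H* = 11.
From dN/dt = 0: 0.479(1 - N*/524) = 0.00482·11, giving N* = 524·(1 - 0.111) = 466.
From dH/dt = 0: 0.00214·466 - 0.504 = 0.036P*, so P* = 0.493/0.036 = 13.7.

N* ≈ 466, H* ≈ 11, P* ≈ 13.7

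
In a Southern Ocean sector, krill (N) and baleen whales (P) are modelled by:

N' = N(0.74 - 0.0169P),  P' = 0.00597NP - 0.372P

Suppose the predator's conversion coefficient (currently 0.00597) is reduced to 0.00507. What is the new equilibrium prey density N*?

At the interior fixed point, setting dP/dt = 0 with P > 0 fixes N* = (predator death rate)/(NP coefficient) — independent of the other coefficients.
With the change, N* = 0.372/0.00507 = 73.4; it rises from 62.3.

N* ≈ 73.4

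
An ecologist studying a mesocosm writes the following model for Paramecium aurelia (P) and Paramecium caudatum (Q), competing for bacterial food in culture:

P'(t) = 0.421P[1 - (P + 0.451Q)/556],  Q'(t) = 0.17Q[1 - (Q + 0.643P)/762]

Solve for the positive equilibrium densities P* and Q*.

Setting both brackets to zero gives the nullclines P + 0.451Q = 556 and 0.643P + Q = 762.
Substituting Q = 762 - 0.643P into the first: P(1 - 0.451·0.643) = 556 - 0.451·762.
So P* = 212/0.71 = 299, and then Q* = 762 - 0.643·299 = 570.

P* ≈ 299, Q* ≈ 570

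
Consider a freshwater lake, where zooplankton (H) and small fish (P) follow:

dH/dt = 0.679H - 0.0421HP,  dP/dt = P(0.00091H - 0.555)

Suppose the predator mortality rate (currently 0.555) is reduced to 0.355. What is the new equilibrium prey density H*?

H* ≈ 390

At the interior fixed point, setting dP/dt = 0 with P > 0 fixes H* = (predator death rate)/(HP coefficient) — independent of the other coefficients.
With the change, H* = 0.355/0.00091 = 390; it falls from 610.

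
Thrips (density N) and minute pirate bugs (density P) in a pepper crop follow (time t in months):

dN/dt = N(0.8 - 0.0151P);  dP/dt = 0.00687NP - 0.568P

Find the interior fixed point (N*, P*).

Set dP/dt = 0 with P > 0: 0.00687N - 0.568 = 0, so N* = 0.568/0.00687 = 82.7.
Set dN/dt = 0 with N > 0: 0.8 - 0.0151P = 0, so P* = 0.8/0.0151 = 53.

N* ≈ 82.7, P* ≈ 53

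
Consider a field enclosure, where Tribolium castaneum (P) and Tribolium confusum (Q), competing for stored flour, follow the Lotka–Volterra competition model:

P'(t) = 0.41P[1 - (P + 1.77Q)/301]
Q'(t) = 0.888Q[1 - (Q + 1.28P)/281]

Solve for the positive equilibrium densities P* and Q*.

P* ≈ 155, Q* ≈ 82.4

Setting both brackets to zero gives the nullclines P + 1.77Q = 301 and 1.28P + Q = 281.
Substituting Q = 281 - 1.28P into the first: P(1 - 1.77·1.28) = 301 - 1.77·281.
So P* = -196/-1.27 = 155, and then Q* = 281 - 1.28·155 = 82.4.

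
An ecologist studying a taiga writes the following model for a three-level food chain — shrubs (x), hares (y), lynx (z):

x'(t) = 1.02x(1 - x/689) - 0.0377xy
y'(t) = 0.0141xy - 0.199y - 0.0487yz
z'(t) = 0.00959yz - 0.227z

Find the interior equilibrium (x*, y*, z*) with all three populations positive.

x* ≈ 86.2, y* ≈ 23.7, z* ≈ 20.9

From dz/dt = 0: 0.00959y* = 0.227, so y* = 23.7.
From dx/dt = 0: 1.02(1 - x*/689) = 0.0377·23.7, giving x* = 689·(1 - 0.875) = 86.2.
From dy/dt = 0: 0.0141·86.2 - 0.199 = 0.0487z*, so z* = 1.02/0.0487 = 20.9.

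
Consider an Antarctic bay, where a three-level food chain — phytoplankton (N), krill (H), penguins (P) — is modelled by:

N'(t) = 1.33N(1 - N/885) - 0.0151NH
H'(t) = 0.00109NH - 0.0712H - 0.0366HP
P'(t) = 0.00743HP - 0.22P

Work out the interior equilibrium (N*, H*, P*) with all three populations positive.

N* ≈ 587, H* ≈ 29.6, P* ≈ 15.6

From dP/dt = 0: 0.00743H* = 0.22, so H* = 29.6.
From dN/dt = 0: 1.33(1 - N*/885) = 0.0151·29.6, giving N* = 885·(1 - 0.336) = 587.
From dH/dt = 0: 0.00109·587 - 0.0712 = 0.0366P*, so P* = 0.569/0.0366 = 15.6.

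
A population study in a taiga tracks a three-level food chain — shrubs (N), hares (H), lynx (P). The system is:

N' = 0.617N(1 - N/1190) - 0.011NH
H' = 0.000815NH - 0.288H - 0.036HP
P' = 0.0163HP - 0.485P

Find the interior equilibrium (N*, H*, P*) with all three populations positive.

From dP/dt = 0: 0.0163H* = 0.485, so H* = 29.8.
From dN/dt = 0: 0.617(1 - N*/1190) = 0.011·29.8, giving N* = 1190·(1 - 0.53) = 559.
From dH/dt = 0: 0.000815·559 - 0.288 = 0.036P*, so P* = 0.167/0.036 = 4.65.

N* ≈ 559, H* ≈ 29.8, P* ≈ 4.65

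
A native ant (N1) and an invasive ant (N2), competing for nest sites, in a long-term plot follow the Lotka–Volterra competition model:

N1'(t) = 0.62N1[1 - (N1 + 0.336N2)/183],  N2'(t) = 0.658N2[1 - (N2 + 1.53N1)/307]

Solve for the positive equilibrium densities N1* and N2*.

Setting both brackets to zero gives the nullclines N1 + 0.336N2 = 183 and 1.53N1 + N2 = 307.
Substituting N2 = 307 - 1.53N1 into the first: N1(1 - 0.336·1.53) = 183 - 0.336·307.
So N1* = 79.8/0.486 = 164, and then N2* = 307 - 1.53·164 = 55.6.

N1* ≈ 164, N2* ≈ 55.6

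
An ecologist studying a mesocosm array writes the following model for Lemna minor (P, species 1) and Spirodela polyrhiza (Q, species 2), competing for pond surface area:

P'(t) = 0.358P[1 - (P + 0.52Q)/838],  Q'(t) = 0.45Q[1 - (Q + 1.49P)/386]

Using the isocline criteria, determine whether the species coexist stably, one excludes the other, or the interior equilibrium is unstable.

species 1 excludes species 2

Compare the nullcline intercepts: K1/α12 = 838/0.52 = 1610 > K2 = 386; K2/α21 = 386/1.49 = 259 < K1 = 838.
Since the inequalities point opposite ways, species 1 can invade but species 2 cannot.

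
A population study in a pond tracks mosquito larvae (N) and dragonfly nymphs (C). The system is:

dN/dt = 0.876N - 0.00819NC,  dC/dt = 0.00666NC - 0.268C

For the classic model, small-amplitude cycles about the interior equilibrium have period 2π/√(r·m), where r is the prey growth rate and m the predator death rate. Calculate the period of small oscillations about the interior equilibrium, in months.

Here r = 0.876 and m = 0.268, so r·m = 0.235.
ω = √0.235 = 0.485 per month, hence T = 2π/ω ≈ 13 months.

T ≈ 13 months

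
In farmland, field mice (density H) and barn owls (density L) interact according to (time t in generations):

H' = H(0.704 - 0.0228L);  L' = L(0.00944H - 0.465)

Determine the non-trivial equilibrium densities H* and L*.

Set dL/dt = 0 with L > 0: 0.00944H - 0.465 = 0, so H* = 0.465/0.00944 = 49.3.
Set dH/dt = 0 with H > 0: 0.704 - 0.0228L = 0, so L* = 0.704/0.0228 = 30.9.

H* ≈ 49.3, L* ≈ 30.9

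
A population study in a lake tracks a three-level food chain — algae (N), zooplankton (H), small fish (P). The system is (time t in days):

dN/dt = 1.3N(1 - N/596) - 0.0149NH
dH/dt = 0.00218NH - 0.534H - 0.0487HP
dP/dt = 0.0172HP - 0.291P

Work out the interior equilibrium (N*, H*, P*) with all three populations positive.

From dP/dt = 0: 0.0172H* = 0.291, so H* = 16.9.
From dN/dt = 0: 1.3(1 - N*/596) = 0.0149·16.9, giving N* = 596·(1 - 0.194) = 480.
From dH/dt = 0: 0.00218·480 - 0.534 = 0.0487P*, so P* = 0.513/0.0487 = 10.5.

N* ≈ 480, H* ≈ 16.9, P* ≈ 10.5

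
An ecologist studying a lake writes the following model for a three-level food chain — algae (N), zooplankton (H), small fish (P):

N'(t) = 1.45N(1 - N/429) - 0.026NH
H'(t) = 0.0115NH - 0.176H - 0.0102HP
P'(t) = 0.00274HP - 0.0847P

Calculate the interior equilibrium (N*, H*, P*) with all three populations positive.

N* ≈ 191, H* ≈ 30.9, P* ≈ 198

From dP/dt = 0: 0.00274H* = 0.0847, so H* = 30.9.
From dN/dt = 0: 1.45(1 - N*/429) = 0.026·30.9, giving N* = 429·(1 - 0.554) = 191.
From dH/dt = 0: 0.0115·191 - 0.176 = 0.0102P*, so P* = 2.02/0.0102 = 198.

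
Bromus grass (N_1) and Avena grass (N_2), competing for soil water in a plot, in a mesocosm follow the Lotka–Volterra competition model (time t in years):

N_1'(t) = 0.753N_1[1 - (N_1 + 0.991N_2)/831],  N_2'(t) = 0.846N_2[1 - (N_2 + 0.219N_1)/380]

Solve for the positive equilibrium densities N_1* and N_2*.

N_1* ≈ 580, N_2* ≈ 253

Setting both brackets to zero gives the nullclines N_1 + 0.991N_2 = 831 and 0.219N_1 + N_2 = 380.
Substituting N_2 = 380 - 0.219N_1 into the first: N_1(1 - 0.991·0.219) = 831 - 0.991·380.
So N_1* = 454/0.783 = 580, and then N_2* = 380 - 0.219·580 = 253.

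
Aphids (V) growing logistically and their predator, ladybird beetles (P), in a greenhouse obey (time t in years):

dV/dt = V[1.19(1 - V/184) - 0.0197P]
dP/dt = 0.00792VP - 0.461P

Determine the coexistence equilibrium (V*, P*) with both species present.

V* ≈ 58.2, P* ≈ 41.3

From dP/dt = 0 with P > 0: 0.00792V* = 0.461, so V* = 58.2.
Substitute into dV/dt = 0: 1.19(1 - 58.2/184) = 0.0197P*.
The bracket is 0.684, giving P* = 0.814/0.0197 = 41.3.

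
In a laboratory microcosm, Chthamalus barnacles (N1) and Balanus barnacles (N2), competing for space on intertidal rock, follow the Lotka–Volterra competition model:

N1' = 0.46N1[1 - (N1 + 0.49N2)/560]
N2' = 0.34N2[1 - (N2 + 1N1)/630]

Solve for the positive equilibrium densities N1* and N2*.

Setting both brackets to zero gives the nullclines N1 + 0.49N2 = 560 and 1N1 + N2 = 630.
Substituting N2 = 630 - 1N1 into the first: N1(1 - 0.49·1) = 560 - 0.49·630.
So N1* = 251/0.51 = 493, and then N2* = 630 - 1·493 = 137.

N1* ≈ 493, N2* ≈ 137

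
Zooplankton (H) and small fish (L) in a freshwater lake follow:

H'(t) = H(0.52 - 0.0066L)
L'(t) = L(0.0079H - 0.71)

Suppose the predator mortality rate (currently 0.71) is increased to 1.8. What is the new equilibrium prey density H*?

At the interior fixed point, setting dL/dt = 0 with L > 0 fixes H* = (predator death rate)/(HL coefficient) — independent of the other coefficients.
With the change, H* = 1.8/0.0079 = 228; it rises from 89.9.

H* ≈ 228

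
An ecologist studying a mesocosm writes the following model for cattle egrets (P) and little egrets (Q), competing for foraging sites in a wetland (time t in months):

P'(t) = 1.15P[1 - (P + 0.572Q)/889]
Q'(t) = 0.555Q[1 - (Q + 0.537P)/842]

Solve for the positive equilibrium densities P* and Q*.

Setting both brackets to zero gives the nullclines P + 0.572Q = 889 and 0.537P + Q = 842.
Substituting Q = 842 - 0.537P into the first: P(1 - 0.572·0.537) = 889 - 0.572·842.
So P* = 407/0.693 = 588, and then Q* = 842 - 0.537·588 = 526.

P* ≈ 588, Q* ≈ 526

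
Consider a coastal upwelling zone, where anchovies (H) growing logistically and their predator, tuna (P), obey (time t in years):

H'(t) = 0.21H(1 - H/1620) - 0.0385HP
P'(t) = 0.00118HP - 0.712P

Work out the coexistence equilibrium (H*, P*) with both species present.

H* ≈ 603, P* ≈ 3.42

From dP/dt = 0 with P > 0: 0.00118H* = 0.712, so H* = 603.
Substitute into dH/dt = 0: 0.21(1 - 603/1620) = 0.0385P*.
The bracket is 0.628, giving P* = 0.132/0.0385 = 3.42.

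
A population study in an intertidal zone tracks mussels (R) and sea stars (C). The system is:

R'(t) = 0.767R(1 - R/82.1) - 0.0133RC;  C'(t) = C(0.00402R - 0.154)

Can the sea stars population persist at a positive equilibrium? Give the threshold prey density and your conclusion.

The predator equation gives dC/dt > 0 only when R > 0.154/0.00402 = 38.3.
Without the predator, R → K = 82.1. Since 82.1 > 38.3, the predator can invade and persist.

Threshold R = 38.3; K > 38.3, so yes, the predator persists.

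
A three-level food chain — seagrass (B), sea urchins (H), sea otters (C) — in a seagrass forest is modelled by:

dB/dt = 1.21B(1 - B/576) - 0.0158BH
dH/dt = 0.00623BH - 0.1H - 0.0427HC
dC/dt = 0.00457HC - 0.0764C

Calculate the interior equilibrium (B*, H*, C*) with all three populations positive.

From dC/dt = 0: 0.00457H* = 0.0764, so H* = 16.7.
From dB/dt = 0: 1.21(1 - B*/576) = 0.0158·16.7, giving B* = 576·(1 - 0.218) = 450.
From dH/dt = 0: 0.00623·450 - 0.1 = 0.0427C*, so C* = 2.71/0.0427 = 63.4.

B* ≈ 450, H* ≈ 16.7, C* ≈ 63.4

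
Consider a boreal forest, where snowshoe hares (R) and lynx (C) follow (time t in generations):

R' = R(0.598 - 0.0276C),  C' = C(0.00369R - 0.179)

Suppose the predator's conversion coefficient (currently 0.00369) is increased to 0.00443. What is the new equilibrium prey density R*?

At the interior fixed point, setting dC/dt = 0 with C > 0 fixes R* = (predator death rate)/(RC coefficient) — independent of the other coefficients.
With the change, R* = 0.179/0.00443 = 40.4; it falls from 48.5.

R* ≈ 40.4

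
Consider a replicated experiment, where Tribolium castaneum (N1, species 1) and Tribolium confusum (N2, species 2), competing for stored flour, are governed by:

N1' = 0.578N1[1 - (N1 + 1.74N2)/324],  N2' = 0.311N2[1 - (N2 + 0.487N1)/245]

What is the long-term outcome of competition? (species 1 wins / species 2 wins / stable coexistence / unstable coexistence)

species 2 excludes species 1

Compare the nullcline intercepts: K1/α12 = 324/1.74 = 186 < K2 = 245; K2/α21 = 245/0.487 = 503 > K1 = 324.
Since the inequalities point opposite ways, species 2 can invade but species 1 cannot.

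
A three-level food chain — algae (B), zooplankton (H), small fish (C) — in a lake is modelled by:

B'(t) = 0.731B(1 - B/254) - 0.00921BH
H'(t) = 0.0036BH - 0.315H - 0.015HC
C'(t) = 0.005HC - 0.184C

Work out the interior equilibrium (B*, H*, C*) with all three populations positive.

From dC/dt = 0: 0.005H* = 0.184, so H* = 36.8.
From dB/dt = 0: 0.731(1 - B*/254) = 0.00921·36.8, giving B* = 254·(1 - 0.464) = 136.
From dH/dt = 0: 0.0036·136 - 0.315 = 0.015C*, so C* = 0.175/0.015 = 11.7.

B* ≈ 136, H* ≈ 36.8, C* ≈ 11.7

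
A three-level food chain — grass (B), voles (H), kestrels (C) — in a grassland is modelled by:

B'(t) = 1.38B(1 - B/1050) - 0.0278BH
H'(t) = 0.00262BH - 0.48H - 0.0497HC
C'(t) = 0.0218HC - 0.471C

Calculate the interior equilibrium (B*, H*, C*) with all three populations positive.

From dC/dt = 0: 0.0218H* = 0.471, so H* = 21.6.
From dB/dt = 0: 1.38(1 - B*/1050) = 0.0278·21.6, giving B* = 1050·(1 - 0.435) = 593.
From dH/dt = 0: 0.00262·593 - 0.48 = 0.0497C*, so C* = 1.07/0.0497 = 21.6.

B* ≈ 593, H* ≈ 21.6, C* ≈ 21.6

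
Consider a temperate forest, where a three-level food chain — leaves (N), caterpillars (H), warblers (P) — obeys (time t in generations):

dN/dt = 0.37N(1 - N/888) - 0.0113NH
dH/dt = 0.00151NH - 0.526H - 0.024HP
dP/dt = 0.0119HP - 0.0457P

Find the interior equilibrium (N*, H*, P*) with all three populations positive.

From dP/dt = 0: 0.0119H* = 0.0457, so H* = 3.84.
From dN/dt = 0: 0.37(1 - N*/888) = 0.0113·3.84, giving N* = 888·(1 - 0.117) = 784.
From dH/dt = 0: 0.00151·784 - 0.526 = 0.024P*, so P* = 0.658/0.024 = 27.4.

N* ≈ 784, H* ≈ 3.84, P* ≈ 27.4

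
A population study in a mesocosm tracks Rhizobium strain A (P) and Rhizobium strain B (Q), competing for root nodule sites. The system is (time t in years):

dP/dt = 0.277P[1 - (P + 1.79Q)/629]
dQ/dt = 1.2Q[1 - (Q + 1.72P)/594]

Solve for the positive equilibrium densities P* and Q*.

P* ≈ 209, Q* ≈ 235

Setting both brackets to zero gives the nullclines P + 1.79Q = 629 and 1.72P + Q = 594.
Substituting Q = 594 - 1.72P into the first: P(1 - 1.79·1.72) = 629 - 1.79·594.
So P* = -434/-2.08 = 209, and then Q* = 594 - 1.72·209 = 235.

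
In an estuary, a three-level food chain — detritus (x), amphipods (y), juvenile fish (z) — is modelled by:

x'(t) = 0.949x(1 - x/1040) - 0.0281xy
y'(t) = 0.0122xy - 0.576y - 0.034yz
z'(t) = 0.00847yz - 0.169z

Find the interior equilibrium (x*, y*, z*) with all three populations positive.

x* ≈ 426, y* ≈ 20, z* ≈ 136

From dz/dt = 0: 0.00847y* = 0.169, so y* = 20.
From dx/dt = 0: 0.949(1 - x*/1040) = 0.0281·20, giving x* = 1040·(1 - 0.591) = 426.
From dy/dt = 0: 0.0122·426 - 0.576 = 0.034z*, so z* = 4.62/0.034 = 136.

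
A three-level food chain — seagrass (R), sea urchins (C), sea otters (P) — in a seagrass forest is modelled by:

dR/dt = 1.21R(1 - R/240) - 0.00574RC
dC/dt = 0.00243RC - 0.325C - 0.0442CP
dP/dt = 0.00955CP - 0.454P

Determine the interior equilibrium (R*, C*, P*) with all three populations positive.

R* ≈ 186, C* ≈ 47.5, P* ≈ 2.87

From dP/dt = 0: 0.00955C* = 0.454, so C* = 47.5.
From dR/dt = 0: 1.21(1 - R*/240) = 0.00574·47.5, giving R* = 240·(1 - 0.226) = 186.
From dC/dt = 0: 0.00243·186 - 0.325 = 0.0442P*, so P* = 0.127/0.0442 = 2.87.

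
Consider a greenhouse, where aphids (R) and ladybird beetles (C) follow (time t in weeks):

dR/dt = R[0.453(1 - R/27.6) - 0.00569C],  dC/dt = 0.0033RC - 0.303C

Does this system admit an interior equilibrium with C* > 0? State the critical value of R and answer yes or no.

Threshold R = 91.8; K < 91.8, so no, the predator goes extinct.

The predator equation gives dC/dt > 0 only when R > 0.303/0.0033 = 91.8.
Without the predator, R → K = 27.6. Since 27.6 < 91.8, the predator cannot invade.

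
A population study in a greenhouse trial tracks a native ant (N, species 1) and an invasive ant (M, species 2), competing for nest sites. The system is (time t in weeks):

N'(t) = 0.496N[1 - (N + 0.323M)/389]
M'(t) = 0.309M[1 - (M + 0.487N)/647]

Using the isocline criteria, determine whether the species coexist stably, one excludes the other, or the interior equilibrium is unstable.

stable coexistence

Compare the nullcline intercepts: K1/α12 = 389/0.323 = 1200 > K2 = 647; K2/α21 = 647/0.487 = 1330 > K1 = 389.
Since both inequalities hold, each species can invade when rare, so the interior equilibrium is stable.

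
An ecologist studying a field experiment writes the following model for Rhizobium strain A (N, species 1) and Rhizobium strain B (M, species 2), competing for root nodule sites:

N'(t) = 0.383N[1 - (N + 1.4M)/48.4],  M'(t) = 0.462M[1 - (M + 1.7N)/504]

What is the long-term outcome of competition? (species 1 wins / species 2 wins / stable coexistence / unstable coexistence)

Compare the nullcline intercepts: K1/α12 = 48.4/1.4 = 34.6 < K2 = 504; K2/α21 = 504/1.7 = 296 > K1 = 48.4.
Since the inequalities point opposite ways, species 2 can invade but species 1 cannot.

species 2 excludes species 1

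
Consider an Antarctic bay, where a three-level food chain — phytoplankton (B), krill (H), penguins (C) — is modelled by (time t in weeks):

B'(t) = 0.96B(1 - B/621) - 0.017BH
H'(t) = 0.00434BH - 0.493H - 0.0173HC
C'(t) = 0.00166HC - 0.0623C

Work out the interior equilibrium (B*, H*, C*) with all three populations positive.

From dC/dt = 0: 0.00166H* = 0.0623, so H* = 37.5.
From dB/dt = 0: 0.96(1 - B*/621) = 0.017·37.5, giving B* = 621·(1 - 0.665) = 208.
From dH/dt = 0: 0.00434·208 - 0.493 = 0.0173C*, so C* = 0.411/0.0173 = 23.8.

B* ≈ 208, H* ≈ 37.5, C* ≈ 23.8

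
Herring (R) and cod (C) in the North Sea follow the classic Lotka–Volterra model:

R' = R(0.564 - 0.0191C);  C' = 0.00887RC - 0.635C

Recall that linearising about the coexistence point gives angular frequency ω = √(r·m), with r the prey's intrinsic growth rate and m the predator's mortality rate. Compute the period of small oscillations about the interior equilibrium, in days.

Here r = 0.564 and m = 0.635, so r·m = 0.358.
ω = √0.358 = 0.598 per day, hence T = 2π/ω ≈ 10.5 days.

T ≈ 10.5 days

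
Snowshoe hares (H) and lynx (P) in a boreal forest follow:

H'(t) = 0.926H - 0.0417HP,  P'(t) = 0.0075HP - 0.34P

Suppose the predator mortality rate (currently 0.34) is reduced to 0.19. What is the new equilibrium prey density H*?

At the interior fixed point, setting dP/dt = 0 with P > 0 fixes H* = (predator death rate)/(HP coefficient) — independent of the other coefficients.
With the change, H* = 0.19/0.0075 = 25.3; it falls from 45.3.

H* ≈ 25.3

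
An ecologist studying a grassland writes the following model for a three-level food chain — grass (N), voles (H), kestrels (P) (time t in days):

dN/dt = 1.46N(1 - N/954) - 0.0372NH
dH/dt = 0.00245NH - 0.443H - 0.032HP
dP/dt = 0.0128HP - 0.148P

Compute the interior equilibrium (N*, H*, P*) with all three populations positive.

From dP/dt = 0: 0.0128H* = 0.148, so H* = 11.6.
From dN/dt = 0: 1.46(1 - N*/954) = 0.0372·11.6, giving N* = 954·(1 - 0.295) = 673.
From dH/dt = 0: 0.00245·673 - 0.443 = 0.032P*, so P* = 1.21/0.032 = 37.7.

N* ≈ 673, H* ≈ 11.6, P* ≈ 37.7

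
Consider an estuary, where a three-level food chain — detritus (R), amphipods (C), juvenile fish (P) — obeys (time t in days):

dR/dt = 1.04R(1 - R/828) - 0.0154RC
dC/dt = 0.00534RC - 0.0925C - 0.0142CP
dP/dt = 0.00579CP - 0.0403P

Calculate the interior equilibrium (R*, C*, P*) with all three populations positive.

R* ≈ 743, C* ≈ 6.96, P* ≈ 273

From dP/dt = 0: 0.00579C* = 0.0403, so C* = 6.96.
From dR/dt = 0: 1.04(1 - R*/828) = 0.0154·6.96, giving R* = 828·(1 - 0.103) = 743.
From dC/dt = 0: 0.00534·743 - 0.0925 = 0.0142P*, so P* = 3.87/0.0142 = 273.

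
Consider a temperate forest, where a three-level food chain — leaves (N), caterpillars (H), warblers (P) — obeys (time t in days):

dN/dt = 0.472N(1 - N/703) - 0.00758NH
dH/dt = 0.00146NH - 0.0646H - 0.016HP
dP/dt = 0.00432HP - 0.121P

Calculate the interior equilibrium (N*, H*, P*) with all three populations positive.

From dP/dt = 0: 0.00432H* = 0.121, so H* = 28.
From dN/dt = 0: 0.472(1 - N*/703) = 0.00758·28, giving N* = 703·(1 - 0.45) = 387.
From dH/dt = 0: 0.00146·387 - 0.0646 = 0.016P*, so P* = 0.5/0.016 = 31.3.

N* ≈ 387, H* ≈ 28, P* ≈ 31.3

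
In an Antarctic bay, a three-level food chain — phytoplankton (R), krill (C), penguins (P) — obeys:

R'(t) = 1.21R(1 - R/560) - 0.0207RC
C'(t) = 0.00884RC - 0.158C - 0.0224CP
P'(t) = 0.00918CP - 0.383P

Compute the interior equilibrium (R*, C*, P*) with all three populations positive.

From dP/dt = 0: 0.00918C* = 0.383, so C* = 41.7.
From dR/dt = 0: 1.21(1 - R*/560) = 0.0207·41.7, giving R* = 560·(1 - 0.714) = 160.
From dC/dt = 0: 0.00884·160 - 0.158 = 0.0224P*, so P* = 1.26/0.0224 = 56.2.

R* ≈ 160, C* ≈ 41.7, P* ≈ 56.2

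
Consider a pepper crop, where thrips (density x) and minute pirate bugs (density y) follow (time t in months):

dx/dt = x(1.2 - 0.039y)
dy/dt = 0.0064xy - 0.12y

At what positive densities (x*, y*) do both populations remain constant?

Set dy/dt = 0 with y > 0: 0.0064x - 0.12 = 0, so x* = 0.12/0.0064 = 18.8.
Set dx/dt = 0 with x > 0: 1.2 - 0.039y = 0, so y* = 1.2/0.039 = 30.8.

x* ≈ 18.8, y* ≈ 30.8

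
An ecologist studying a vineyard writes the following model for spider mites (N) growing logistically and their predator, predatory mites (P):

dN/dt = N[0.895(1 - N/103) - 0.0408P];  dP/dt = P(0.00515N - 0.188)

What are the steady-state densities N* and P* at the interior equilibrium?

From dP/dt = 0 with P > 0: 0.00515N* = 0.188, so N* = 36.5.
Substitute into dN/dt = 0: 0.895(1 - 36.5/103) = 0.0408P*.
The bracket is 0.646, giving P* = 0.578/0.0408 = 14.2.

N* ≈ 36.5, P* ≈ 14.2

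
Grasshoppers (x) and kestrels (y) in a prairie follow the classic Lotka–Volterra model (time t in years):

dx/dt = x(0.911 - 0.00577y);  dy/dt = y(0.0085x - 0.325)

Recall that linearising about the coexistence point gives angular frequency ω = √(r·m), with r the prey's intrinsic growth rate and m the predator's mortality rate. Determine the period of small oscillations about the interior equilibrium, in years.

T ≈ 11.5 years

Here r = 0.911 and m = 0.325, so r·m = 0.296.
ω = √0.296 = 0.544 per year, hence T = 2π/ω ≈ 11.5 years.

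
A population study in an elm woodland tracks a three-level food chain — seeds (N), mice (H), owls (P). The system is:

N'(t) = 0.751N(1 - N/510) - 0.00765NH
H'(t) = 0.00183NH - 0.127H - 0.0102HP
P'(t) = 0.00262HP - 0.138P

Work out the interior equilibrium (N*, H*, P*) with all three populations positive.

From dP/dt = 0: 0.00262H* = 0.138, so H* = 52.7.
From dN/dt = 0: 0.751(1 - N*/510) = 0.00765·52.7, giving N* = 510·(1 - 0.537) = 236.
From dH/dt = 0: 0.00183·236 - 0.127 = 0.0102P*, so P* = 0.306/0.0102 = 30.

N* ≈ 236, H* ≈ 52.7, P* ≈ 30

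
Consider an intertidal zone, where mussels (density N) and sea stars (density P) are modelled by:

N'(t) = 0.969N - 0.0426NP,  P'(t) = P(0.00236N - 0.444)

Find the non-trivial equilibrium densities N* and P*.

N* ≈ 188, P* ≈ 22.7

Set dP/dt = 0 with P > 0: 0.00236N - 0.444 = 0, so N* = 0.444/0.00236 = 188.
Set dN/dt = 0 with N > 0: 0.969 - 0.0426P = 0, so P* = 0.969/0.0426 = 22.7.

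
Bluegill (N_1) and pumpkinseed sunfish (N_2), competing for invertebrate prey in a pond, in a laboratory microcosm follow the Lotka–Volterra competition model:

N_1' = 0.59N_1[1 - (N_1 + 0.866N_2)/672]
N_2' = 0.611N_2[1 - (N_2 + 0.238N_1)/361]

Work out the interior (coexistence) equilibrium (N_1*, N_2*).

N_1* ≈ 453, N_2* ≈ 253

Setting both brackets to zero gives the nullclines N_1 + 0.866N_2 = 672 and 0.238N_1 + N_2 = 361.
Substituting N_2 = 361 - 0.238N_1 into the first: N_1(1 - 0.866·0.238) = 672 - 0.866·361.
So N_1* = 359/0.794 = 453, and then N_2* = 361 - 0.238·453 = 253.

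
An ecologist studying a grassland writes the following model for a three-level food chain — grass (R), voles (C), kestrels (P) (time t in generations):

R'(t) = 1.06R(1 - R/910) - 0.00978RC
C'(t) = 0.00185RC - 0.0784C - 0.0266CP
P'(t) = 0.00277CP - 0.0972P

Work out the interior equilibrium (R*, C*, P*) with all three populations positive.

From dP/dt = 0: 0.00277C* = 0.0972, so C* = 35.1.
From dR/dt = 0: 1.06(1 - R*/910) = 0.00978·35.1, giving R* = 910·(1 - 0.324) = 615.
From dC/dt = 0: 0.00185·615 - 0.0784 = 0.0266P*, so P* = 1.06/0.0266 = 39.9.

R* ≈ 615, C* ≈ 35.1, P* ≈ 39.9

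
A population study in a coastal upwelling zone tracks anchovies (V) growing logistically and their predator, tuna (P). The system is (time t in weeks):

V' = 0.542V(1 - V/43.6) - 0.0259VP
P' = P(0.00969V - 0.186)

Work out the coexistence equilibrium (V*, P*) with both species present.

V* ≈ 19.2, P* ≈ 11.7

From dP/dt = 0 with P > 0: 0.00969V* = 0.186, so V* = 19.2.
Substitute into dV/dt = 0: 0.542(1 - 19.2/43.6) = 0.0259P*.
The bracket is 0.56, giving P* = 0.303/0.0259 = 11.7.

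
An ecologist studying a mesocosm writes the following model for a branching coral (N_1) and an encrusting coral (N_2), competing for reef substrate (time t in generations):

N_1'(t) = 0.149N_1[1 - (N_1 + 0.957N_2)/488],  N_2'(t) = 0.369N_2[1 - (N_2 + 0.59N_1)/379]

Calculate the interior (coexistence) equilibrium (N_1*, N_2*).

N_1* ≈ 288, N_2* ≈ 209

Setting both brackets to zero gives the nullclines N_1 + 0.957N_2 = 488 and 0.59N_1 + N_2 = 379.
Substituting N_2 = 379 - 0.59N_1 into the first: N_1(1 - 0.957·0.59) = 488 - 0.957·379.
So N_1* = 125/0.435 = 288, and then N_2* = 379 - 0.59·288 = 209.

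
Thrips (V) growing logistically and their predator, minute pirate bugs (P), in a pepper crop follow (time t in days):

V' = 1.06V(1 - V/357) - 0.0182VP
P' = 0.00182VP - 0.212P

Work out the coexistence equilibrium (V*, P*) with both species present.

V* ≈ 116, P* ≈ 39.2

From dP/dt = 0 with P > 0: 0.00182V* = 0.212, so V* = 116.
Substitute into dV/dt = 0: 1.06(1 - 116/357) = 0.0182P*.
The bracket is 0.674, giving P* = 0.714/0.0182 = 39.2.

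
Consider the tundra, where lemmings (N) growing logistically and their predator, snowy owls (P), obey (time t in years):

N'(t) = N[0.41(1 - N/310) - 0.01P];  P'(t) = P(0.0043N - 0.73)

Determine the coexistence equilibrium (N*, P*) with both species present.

From dP/dt = 0 with P > 0: 0.0043N* = 0.73, so N* = 170.
Substitute into dN/dt = 0: 0.41(1 - 170/310) = 0.01P*.
The bracket is 0.452, giving P* = 0.185/0.01 = 18.5.

N* ≈ 170, P* ≈ 18.5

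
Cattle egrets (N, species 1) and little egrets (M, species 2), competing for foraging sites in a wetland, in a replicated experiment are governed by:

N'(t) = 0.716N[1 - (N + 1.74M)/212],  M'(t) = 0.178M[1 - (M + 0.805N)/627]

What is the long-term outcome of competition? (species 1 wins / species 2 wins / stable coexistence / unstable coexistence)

species 2 excludes species 1

Compare the nullcline intercepts: K1/α12 = 212/1.74 = 122 < K2 = 627; K2/α21 = 627/0.805 = 779 > K1 = 212.
Since the inequalities point opposite ways, species 2 can invade but species 1 cannot.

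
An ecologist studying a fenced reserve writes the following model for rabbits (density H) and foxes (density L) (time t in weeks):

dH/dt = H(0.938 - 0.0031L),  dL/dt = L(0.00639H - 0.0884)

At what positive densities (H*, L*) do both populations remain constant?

H* ≈ 13.8, L* ≈ 303

Set dL/dt = 0 with L > 0: 0.00639H - 0.0884 = 0, so H* = 0.0884/0.00639 = 13.8.
Set dH/dt = 0 with H > 0: 0.938 - 0.0031L = 0, so L* = 0.938/0.0031 = 303.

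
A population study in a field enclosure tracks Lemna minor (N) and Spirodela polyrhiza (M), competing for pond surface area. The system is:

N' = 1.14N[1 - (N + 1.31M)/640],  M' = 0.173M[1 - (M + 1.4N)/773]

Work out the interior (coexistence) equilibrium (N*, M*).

N* ≈ 447, M* ≈ 147

Setting both brackets to zero gives the nullclines N + 1.31M = 640 and 1.4N + M = 773.
Substituting M = 773 - 1.4N into the first: N(1 - 1.31·1.4) = 640 - 1.31·773.
So N* = -373/-0.834 = 447, and then M* = 773 - 1.4·447 = 147.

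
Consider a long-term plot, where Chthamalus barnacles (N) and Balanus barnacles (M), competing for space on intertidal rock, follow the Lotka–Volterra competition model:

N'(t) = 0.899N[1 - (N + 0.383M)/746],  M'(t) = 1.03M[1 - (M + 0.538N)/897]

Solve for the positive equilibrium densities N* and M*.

Setting both brackets to zero gives the nullclines N + 0.383M = 746 and 0.538N + M = 897.
Substituting M = 897 - 0.538N into the first: N(1 - 0.383·0.538) = 746 - 0.383·897.
So N* = 402/0.794 = 507, and then M* = 897 - 0.538·507 = 624.

N* ≈ 507, M* ≈ 624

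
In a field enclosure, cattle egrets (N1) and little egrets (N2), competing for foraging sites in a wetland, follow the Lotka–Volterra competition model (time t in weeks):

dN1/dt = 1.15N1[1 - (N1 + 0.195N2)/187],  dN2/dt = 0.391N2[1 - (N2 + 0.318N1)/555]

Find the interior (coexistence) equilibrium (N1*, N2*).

Setting both brackets to zero gives the nullclines N1 + 0.195N2 = 187 and 0.318N1 + N2 = 555.
Substituting N2 = 555 - 0.318N1 into the first: N1(1 - 0.195·0.318) = 187 - 0.195·555.
So N1* = 78.8/0.938 = 84, and then N2* = 555 - 0.318·84 = 528.

N1* ≈ 84, N2* ≈ 528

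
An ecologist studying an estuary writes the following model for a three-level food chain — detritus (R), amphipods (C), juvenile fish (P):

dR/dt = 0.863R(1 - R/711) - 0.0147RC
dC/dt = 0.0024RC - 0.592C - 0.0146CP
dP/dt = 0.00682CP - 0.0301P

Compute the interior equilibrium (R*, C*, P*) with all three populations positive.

From dP/dt = 0: 0.00682C* = 0.0301, so C* = 4.41.
From dR/dt = 0: 0.863(1 - R*/711) = 0.0147·4.41, giving R* = 711·(1 - 0.0752) = 658.
From dC/dt = 0: 0.0024·658 - 0.592 = 0.0146P*, so P* = 0.986/0.0146 = 67.5.

R* ≈ 658, C* ≈ 4.41, P* ≈ 67.5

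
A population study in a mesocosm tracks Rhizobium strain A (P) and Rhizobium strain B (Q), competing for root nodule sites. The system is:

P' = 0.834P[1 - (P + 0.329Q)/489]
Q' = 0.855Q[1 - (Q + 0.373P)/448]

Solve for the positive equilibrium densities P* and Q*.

Setting both brackets to zero gives the nullclines P + 0.329Q = 489 and 0.373P + Q = 448.
Substituting Q = 448 - 0.373P into the first: P(1 - 0.329·0.373) = 489 - 0.329·448.
So P* = 342/0.877 = 389, and then Q* = 448 - 0.373·389 = 303.

P* ≈ 389, Q* ≈ 303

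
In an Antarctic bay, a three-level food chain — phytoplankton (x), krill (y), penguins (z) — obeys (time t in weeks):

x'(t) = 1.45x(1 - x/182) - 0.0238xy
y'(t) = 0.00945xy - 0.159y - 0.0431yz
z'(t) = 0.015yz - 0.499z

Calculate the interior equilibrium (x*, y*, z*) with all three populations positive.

x* ≈ 82.6, y* ≈ 33.3, z* ≈ 14.4

From dz/dt = 0: 0.015y* = 0.499, so y* = 33.3.
From dx/dt = 0: 1.45(1 - x*/182) = 0.0238·33.3, giving x* = 182·(1 - 0.546) = 82.6.
From dy/dt = 0: 0.00945·82.6 - 0.159 = 0.0431z*, so z* = 0.622/0.0431 = 14.4.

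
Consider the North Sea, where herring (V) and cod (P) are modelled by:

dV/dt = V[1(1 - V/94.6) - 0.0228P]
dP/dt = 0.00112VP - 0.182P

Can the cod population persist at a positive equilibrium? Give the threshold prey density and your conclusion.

The predator equation gives dP/dt > 0 only when V > 0.182/0.00112 = 162.
Without the predator, V → K = 94.6. Since 94.6 < 162, the predator cannot invade.

Threshold V = 162; K < 162, so no, the predator goes extinct.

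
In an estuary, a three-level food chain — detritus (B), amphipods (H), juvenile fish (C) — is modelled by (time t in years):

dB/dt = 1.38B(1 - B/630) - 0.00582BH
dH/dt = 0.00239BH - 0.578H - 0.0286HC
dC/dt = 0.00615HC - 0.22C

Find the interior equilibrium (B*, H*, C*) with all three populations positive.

From dC/dt = 0: 0.00615H* = 0.22, so H* = 35.8.
From dB/dt = 0: 1.38(1 - B*/630) = 0.00582·35.8, giving B* = 630·(1 - 0.151) = 535.
From dH/dt = 0: 0.00239·535 - 0.578 = 0.0286C*, so C* = 0.701/0.0286 = 24.5.

B* ≈ 535, H* ≈ 35.8, C* ≈ 24.5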